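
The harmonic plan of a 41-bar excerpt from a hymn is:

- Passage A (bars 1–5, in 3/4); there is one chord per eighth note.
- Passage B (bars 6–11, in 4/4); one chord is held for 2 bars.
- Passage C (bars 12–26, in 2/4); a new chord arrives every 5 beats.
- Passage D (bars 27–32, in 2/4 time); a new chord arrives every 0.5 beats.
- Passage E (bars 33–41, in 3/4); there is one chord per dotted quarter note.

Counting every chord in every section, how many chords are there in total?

81 chords

A has 15 beats and chords last 0.5 each, so 30 chords.
B has 24 beats and chords last 8 each, so 3 chords.
C has 30 beats and chords last 5 each, so 6 chords.
D has 12 beats and chords last 0.5 each, so 24 chords.
E has 27 beats and chords last 1.5 each, so 18 chords.
Total: 30 + 3 + 6 + 24 + 18 = 81.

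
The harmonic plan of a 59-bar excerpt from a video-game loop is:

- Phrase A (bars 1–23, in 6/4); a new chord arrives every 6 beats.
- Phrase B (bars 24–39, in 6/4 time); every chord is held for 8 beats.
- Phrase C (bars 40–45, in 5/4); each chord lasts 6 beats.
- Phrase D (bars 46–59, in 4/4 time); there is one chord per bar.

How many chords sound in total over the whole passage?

54 chords

A: 23 bars × 6 beats = 138 beats; 6 beats/chord → 23 chords.
B: 16 bars × 6 beats = 96 beats; 8 beats/chord → 12 chords.
C: 6 bars × 5 beats = 30 beats; 6 beats/chord → 5 chords.
D: 14 bars × 4 beats = 56 beats; 4 beats/chord → 14 chords.
Total: 23 + 12 + 5 + 14 = 54.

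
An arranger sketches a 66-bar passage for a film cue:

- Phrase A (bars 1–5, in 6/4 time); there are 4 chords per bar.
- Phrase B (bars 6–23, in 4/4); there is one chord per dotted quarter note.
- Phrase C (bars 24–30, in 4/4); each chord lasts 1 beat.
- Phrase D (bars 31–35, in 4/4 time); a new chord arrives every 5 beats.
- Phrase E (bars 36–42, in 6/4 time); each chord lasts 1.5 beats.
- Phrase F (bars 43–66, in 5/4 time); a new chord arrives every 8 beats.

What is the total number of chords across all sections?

A: 5·6 = 30 beats, 30/1.5 = 20 chords.
B: 18·4 = 72 beats, 72/1.5 = 48 chords.
C: 7·4 = 28 beats, 28/1 = 28 chords.
D: 5·4 = 20 beats, 20/5 = 4 chords.
E: 7·6 = 42 beats, 42/1.5 = 28 chords.
F: 24·5 = 120 beats, 120/8 = 15 chords.
Total: 20 + 48 + 28 + 4 + 28 + 15 = 143.

143 chords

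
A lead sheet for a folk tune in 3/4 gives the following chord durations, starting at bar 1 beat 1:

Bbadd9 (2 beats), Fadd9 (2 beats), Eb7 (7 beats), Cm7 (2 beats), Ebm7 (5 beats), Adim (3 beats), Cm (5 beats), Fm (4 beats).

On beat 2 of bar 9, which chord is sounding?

Beat 2 of bar 9 is beat (9−1)×3 + 2 = 26 overall.
Running totals: Bbadd9 ends at 2, Fadd9 ends at 4, Eb7 ends at 11, Cm7 ends at 13, Ebm7 ends at 18, Adim ends at 21, Cm ends at 26.
Beat 26 falls within Cm.

Cm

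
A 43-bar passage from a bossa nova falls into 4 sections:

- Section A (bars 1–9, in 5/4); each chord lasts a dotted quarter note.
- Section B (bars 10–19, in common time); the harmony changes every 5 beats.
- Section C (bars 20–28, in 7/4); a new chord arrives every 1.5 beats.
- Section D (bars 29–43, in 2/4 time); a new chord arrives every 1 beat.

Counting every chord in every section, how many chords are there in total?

110 chords

A: 9 bars × 5 beats = 45 beats; 1.5 beats/chord → 30 chords.
B: 10 bars × 4 beats = 40 beats; 5 beats/chord → 8 chords.
C: 9 bars × 7 beats = 63 beats; 1.5 beats/chord → 42 chords.
D: 15 bars × 2 beats = 30 beats; 1 beat/chord → 30 chords.
Total: 30 + 8 + 42 + 30 = 110.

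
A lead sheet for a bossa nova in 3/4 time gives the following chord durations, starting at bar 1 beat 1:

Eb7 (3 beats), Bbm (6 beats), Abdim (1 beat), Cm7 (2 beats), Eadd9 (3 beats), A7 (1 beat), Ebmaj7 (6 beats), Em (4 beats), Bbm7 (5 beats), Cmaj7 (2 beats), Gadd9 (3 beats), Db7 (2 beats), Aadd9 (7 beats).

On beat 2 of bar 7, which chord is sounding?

Ebmaj7

Beat 2 of bar 7 is beat (7−1)×3 + 2 = 20 overall.
Running totals: Eb7 ends at 3, Bbm ends at 9, Abdim ends at 10, Cm7 ends at 12, Eadd9 ends at 15, A7 ends at 16, Ebmaj7 ends at 22.
Beat 20 falls within Ebmaj7.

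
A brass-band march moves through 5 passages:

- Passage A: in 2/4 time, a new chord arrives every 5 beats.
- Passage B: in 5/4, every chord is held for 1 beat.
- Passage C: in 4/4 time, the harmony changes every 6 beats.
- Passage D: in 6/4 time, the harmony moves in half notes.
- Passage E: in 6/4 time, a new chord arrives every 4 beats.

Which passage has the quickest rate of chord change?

A: each chord is 5 beats in 2/4, so 0.4 per bar.
B: each chord is 1 beat in 5/4, so 5 per bar.
C: each chord is 6 beats in 4/4, so 2/3 per bar.
D: each chord is 2 beats in 6/4, so 3 per bar.
E: each chord is 4 beats in 6/4, so 1.5 per bar.
Fastest is B at 5 chords/bar.

Passage B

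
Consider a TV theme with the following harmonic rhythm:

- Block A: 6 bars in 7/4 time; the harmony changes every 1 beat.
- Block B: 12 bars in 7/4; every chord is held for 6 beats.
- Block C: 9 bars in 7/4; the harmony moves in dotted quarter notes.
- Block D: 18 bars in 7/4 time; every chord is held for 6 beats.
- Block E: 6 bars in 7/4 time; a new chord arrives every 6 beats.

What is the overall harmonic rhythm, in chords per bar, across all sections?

42/17 chords per bar

A: 6 bars of 7 beats is 42 beats; at 1 beat each that's 42 chords.
B: 12 bars of 7 beats is 84 beats; at 6 beats each that's 14 chords.
C: 9 bars of 7 beats is 63 beats; at 1.5 beats each that's 42 chords.
D: 18 bars of 7 beats is 126 beats; at 6 beats each that's 21 chords.
E: 6 bars of 7 beats is 42 beats; at 6 beats each that's 7 chords.
Overall: 126 chords over 51 bars → 126/51 = 42/17 chords per bar.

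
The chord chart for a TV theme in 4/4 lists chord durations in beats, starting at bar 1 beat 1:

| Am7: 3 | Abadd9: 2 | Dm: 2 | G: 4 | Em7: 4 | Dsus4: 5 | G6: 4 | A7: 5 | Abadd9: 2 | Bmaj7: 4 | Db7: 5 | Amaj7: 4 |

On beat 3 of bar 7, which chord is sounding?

Beat 3 of bar 7 is beat (7−1)×4 + 3 = 27 overall.
Running totals: Am7 ends at 3, Abadd9 ends at 5, Dm ends at 7, G ends at 11, Em7 ends at 15, Dsus4 ends at 20, G6 ends at 24, A7 ends at 29.
Beat 27 falls within A7.

A7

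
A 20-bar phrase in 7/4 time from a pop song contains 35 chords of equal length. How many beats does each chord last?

20 bars × 7 beats/bar = 140 beats total.
140 beats ÷ 35 chords = 4 beats per chord.
(That is a whole note.)

4 beats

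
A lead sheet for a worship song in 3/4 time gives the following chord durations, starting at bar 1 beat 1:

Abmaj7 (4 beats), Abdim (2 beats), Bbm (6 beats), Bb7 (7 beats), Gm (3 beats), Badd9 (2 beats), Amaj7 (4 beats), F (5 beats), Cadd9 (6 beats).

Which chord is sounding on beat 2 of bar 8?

Beat 2 of bar 8 is beat (8−1)×3 + 2 = 23 overall.
Running totals: Abmaj7 ends at 4, Abdim ends at 6, Bbm ends at 12, Bb7 ends at 19, Gm ends at 22, Badd9 ends at 24.
Beat 23 falls within Badd9.

Badd9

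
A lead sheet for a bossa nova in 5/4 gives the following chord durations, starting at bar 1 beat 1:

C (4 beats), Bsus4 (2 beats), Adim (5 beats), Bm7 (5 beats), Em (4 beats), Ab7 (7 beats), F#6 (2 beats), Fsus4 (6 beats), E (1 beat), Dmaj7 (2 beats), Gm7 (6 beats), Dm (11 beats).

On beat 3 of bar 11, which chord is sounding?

Beat 3 of bar 11 is beat (11−1)×5 + 3 = 53 overall.
Running totals: C ends at 4, Bsus4 ends at 6, Adim ends at 11, Bm7 ends at 16, Em ends at 20, Ab7 ends at 27, F#6 ends at 29, Fsus4 ends at 35, E ends at 36, Dmaj7 ends at 38, Gm7 ends at 44, Dm ends at 55.
Beat 53 falls within Dm.

Dm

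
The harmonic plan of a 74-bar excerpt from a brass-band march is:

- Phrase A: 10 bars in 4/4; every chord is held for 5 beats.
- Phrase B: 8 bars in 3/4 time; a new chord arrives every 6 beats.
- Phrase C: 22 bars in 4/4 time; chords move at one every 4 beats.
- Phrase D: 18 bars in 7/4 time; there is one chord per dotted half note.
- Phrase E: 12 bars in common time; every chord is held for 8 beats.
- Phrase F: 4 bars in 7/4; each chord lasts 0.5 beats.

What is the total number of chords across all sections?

138 chords

A has 40 beats and chords last 5 each, so 8 chords.
B has 24 beats and chords last 6 each, so 4 chords.
C has 88 beats and chords last 4 each, so 22 chords.
D has 126 beats and chords last 3 each, so 42 chords.
E has 48 beats and chords last 8 each, so 6 chords.
F has 28 beats and chords last 0.5 each, so 56 chords.
Total: 8 + 4 + 22 + 42 + 6 + 56 = 138.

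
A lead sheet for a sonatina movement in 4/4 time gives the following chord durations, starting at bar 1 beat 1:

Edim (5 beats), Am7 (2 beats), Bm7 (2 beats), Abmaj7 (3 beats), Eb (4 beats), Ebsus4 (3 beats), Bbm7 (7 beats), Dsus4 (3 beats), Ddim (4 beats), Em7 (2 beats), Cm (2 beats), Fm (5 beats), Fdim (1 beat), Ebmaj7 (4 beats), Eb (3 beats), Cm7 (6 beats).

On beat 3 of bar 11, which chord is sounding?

Fdim

Beat 3 of bar 11 is beat (11−1)×4 + 3 = 43 overall.
Running totals: Edim ends at 5, Am7 ends at 7, Bm7 ends at 9, Abmaj7 ends at 12, Eb ends at 16, Ebsus4 ends at 19, Bbm7 ends at 26, Dsus4 ends at 29, Ddim ends at 33, Em7 ends at 35, Cm ends at 37, Fm ends at 42, Fdim ends at 43.
Beat 43 falls within Fdim.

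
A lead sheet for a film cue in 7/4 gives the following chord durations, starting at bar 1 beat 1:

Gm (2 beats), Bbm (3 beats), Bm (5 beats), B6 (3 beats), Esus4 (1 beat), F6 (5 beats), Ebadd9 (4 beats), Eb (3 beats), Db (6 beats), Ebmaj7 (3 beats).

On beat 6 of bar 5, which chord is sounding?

Ebmaj7

Beat 6 of bar 5 is beat (5−1)×7 + 6 = 34 overall.
Running totals: Gm ends at 2, Bbm ends at 5, Bm ends at 10, B6 ends at 13, Esus4 ends at 14, F6 ends at 19, Ebadd9 ends at 23, Eb ends at 26, Db ends at 32, Ebmaj7 ends at 35.
Beat 34 falls within Ebmaj7.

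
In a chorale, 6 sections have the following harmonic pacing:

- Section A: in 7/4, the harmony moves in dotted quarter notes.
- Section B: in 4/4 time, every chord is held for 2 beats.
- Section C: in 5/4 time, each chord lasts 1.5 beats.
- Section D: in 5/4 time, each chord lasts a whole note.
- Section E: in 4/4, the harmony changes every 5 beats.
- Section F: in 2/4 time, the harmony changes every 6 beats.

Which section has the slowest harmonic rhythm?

Section F

A: 7/1.5 = 14/3 chords/bar.
B: 4/2 = 2 chords/bar.
C: 5/1.5 = 10/3 chords/bar.
D: 5/4 = 1.25 chords/bar.
E: 4/5 = 0.8 chords/bar.
F: 2/6 = 1/3 chords/bar.
Slowest is F at 1/3 chords/bar.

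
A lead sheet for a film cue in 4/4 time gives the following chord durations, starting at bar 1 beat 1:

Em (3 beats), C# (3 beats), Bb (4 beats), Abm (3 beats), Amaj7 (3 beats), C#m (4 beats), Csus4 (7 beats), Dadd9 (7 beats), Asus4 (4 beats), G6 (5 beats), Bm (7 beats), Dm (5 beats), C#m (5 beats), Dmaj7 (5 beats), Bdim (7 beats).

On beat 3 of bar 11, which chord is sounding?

Beat 3 of bar 11 is beat (11−1)×4 + 3 = 43 overall.
Running totals: Em ends at 3, C# ends at 6, Bb ends at 10, Abm ends at 13, Amaj7 ends at 16, C#m ends at 20, Csus4 ends at 27, Dadd9 ends at 34, Asus4 ends at 38, G6 ends at 43.
Beat 43 falls within G6.

G6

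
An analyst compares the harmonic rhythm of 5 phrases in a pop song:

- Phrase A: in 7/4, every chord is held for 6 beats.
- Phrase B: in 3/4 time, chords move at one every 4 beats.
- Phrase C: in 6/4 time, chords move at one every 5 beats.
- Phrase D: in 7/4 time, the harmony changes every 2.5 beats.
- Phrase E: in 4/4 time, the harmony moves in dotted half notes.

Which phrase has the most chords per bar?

Phrase D

A: 7 beats/bar ÷ 6 beats/chord = 7/6 chords/bar.
B: 3 beats/bar ÷ 4 beats/chord = 0.75 chords/bar.
C: 6 beats/bar ÷ 5 beats/chord = 1.2 chords/bar.
D: 7 beats/bar ÷ 2.5 beats/chord = 2.8 chords/bar.
E: 4 beats/bar ÷ 3 beats/chord = 4/3 chords/bar.
Fastest is D at 2.8 chords/bar.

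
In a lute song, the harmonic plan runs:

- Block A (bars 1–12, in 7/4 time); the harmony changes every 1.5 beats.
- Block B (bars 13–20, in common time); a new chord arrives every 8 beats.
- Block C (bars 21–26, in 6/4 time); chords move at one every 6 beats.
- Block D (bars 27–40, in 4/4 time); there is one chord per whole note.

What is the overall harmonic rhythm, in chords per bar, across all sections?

A: 12 × 7 = 84 beats ÷ 1.5 = 56 chords.
B: 8 × 4 = 32 beats ÷ 8 = 4 chords.
C: 6 × 6 = 36 beats ÷ 6 = 6 chords.
D: 14 × 4 = 56 beats ÷ 4 = 14 chords.
Overall: 80 chords over 40 bars → 80/40 = 2 chords per bar.

2 chords per bar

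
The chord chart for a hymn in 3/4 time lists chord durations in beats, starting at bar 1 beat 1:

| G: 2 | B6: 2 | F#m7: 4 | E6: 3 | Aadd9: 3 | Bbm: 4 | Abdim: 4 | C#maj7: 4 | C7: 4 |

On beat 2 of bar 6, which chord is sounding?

Bbm

Beat 2 of bar 6 is beat (6−1)×3 + 2 = 17 overall.
Running totals: G ends at 2, B6 ends at 4, F#m7 ends at 8, E6 ends at 11, Aadd9 ends at 14, Bbm ends at 18.
Beat 17 falls within Bbm.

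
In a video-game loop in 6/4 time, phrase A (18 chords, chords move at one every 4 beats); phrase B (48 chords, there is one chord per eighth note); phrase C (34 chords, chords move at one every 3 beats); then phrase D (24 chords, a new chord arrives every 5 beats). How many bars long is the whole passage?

53 bars

A: 18 × 4 = 72 beats = 12 bars.
B: 48 × 0.5 = 24 beats = 4 bars.
C: 34 × 3 = 102 beats = 17 bars.
D: 24 × 5 = 120 beats = 20 bars.
Total: 12 + 4 + 17 + 20 = 53 bars.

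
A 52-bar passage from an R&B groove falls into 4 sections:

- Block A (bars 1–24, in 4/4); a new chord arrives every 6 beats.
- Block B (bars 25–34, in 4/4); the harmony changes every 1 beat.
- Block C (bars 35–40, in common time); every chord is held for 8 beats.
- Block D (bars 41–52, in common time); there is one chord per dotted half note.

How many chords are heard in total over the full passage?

75 chords

A: 24·4 = 96 beats, 96/6 = 16 chords.
B: 10·4 = 40 beats, 40/1 = 40 chords.
C: 6·4 = 24 beats, 24/8 = 3 chords.
D: 12·4 = 48 beats, 48/3 = 16 chords.
Total: 16 + 40 + 3 + 16 = 75.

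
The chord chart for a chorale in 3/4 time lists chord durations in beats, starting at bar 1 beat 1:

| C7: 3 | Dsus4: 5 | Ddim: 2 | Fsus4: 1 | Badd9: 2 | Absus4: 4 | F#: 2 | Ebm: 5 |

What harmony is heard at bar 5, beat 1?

Beat 1 of bar 5 is beat (5−1)×3 + 1 = 13 overall.
Running totals: C7 ends at 3, Dsus4 ends at 8, Ddim ends at 10, Fsus4 ends at 11, Badd9 ends at 13.
Beat 13 falls within Badd9.

Badd9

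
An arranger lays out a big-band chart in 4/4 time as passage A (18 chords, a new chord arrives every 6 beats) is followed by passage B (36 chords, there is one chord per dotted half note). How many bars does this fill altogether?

A: 18 × 6 = 108 beats = 27 bars.
B: 36 × 3 = 108 beats = 27 bars.
Total: 27 + 27 = 54 bars.

54 bars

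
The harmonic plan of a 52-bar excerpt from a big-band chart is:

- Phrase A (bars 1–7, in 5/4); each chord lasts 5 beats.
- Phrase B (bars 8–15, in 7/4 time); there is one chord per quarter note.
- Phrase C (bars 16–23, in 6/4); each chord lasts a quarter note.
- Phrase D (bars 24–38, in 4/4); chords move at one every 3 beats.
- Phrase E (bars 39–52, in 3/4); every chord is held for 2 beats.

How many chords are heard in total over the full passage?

152 chords

A: 7·5 = 35 beats, 35/5 = 7 chords.
B: 8·7 = 56 beats, 56/1 = 56 chords.
C: 8·6 = 48 beats, 48/1 = 48 chords.
D: 15·4 = 60 beats, 60/3 = 20 chords.
E: 14·3 = 42 beats, 42/2 = 21 chords.
Total: 7 + 56 + 48 + 20 + 21 = 152.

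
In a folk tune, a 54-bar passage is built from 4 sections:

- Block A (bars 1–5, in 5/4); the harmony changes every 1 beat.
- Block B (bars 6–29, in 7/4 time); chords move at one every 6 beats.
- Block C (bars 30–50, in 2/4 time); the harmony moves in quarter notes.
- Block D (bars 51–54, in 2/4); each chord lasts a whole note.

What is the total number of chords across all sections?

97 chords

A: 5 bars × 5 beats = 25 beats; 1 beat/chord → 25 chords.
B: 24 bars × 7 beats = 168 beats; 6 beats/chord → 28 chords.
C: 21 bars × 2 beats = 42 beats; 1 beat/chord → 42 chords.
D: 4 bars × 2 beats = 8 beats; 4 beats/chord → 2 chords.
Total: 25 + 28 + 42 + 2 = 97.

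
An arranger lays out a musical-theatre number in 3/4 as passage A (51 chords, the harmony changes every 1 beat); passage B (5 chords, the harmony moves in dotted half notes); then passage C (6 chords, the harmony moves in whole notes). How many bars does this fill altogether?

30 bars

A: 51 × 1 = 51 beats = 17 bars.
B: 5 × 3 = 15 beats = 5 bars.
C: 6 × 4 = 24 beats = 8 bars.
Total: 17 + 5 + 8 = 30 bars.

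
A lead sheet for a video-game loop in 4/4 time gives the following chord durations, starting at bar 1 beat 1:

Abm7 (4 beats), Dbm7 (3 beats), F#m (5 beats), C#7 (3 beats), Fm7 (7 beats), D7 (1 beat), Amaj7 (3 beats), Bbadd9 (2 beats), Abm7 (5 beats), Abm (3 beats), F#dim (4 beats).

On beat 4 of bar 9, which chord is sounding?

Beat 4 of bar 9 is beat (9−1)×4 + 4 = 36 overall.
Running totals: Abm7 ends at 4, Dbm7 ends at 7, F#m ends at 12, C#7 ends at 15, Fm7 ends at 22, D7 ends at 23, Amaj7 ends at 26, Bbadd9 ends at 28, Abm7 ends at 33, Abm ends at 36.
Beat 36 falls within Abm.

Abm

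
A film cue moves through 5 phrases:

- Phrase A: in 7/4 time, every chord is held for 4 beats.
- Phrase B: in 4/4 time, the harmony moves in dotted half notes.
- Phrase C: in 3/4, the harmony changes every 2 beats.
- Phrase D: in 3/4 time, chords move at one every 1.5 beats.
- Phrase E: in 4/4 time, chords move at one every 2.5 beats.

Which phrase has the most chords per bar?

Phrase D

A: each chord is 4 beats in 7/4, so 1.75 per bar.
B: each chord is 3 beats in 4/4, so 4/3 per bar.
C: each chord is 2 beats in 3/4, so 1.5 per bar.
D: each chord is 1.5 beats in 3/4, so 2 per bar.
E: each chord is 2.5 beats in 4/4, so 1.6 per bar.
Fastest is D at 2 chords/bar.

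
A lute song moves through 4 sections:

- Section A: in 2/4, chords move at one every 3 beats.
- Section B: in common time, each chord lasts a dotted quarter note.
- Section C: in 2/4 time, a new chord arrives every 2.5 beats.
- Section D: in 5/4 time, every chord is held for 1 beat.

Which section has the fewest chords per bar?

A: 2/3 = 2/3 chords/bar.
B: 4/1.5 = 8/3 chords/bar.
C: 2/2.5 = 0.8 chords/bar.
D: 5/1 = 5 chords/bar.
Slowest is A at 2/3 chords/bar.

Section A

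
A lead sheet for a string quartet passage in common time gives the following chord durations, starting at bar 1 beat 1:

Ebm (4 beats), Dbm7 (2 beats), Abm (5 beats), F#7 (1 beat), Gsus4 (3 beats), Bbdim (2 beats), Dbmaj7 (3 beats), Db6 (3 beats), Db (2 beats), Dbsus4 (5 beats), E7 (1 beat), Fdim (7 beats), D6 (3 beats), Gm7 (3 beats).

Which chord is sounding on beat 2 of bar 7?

Beat 2 of bar 7 is beat (7−1)×4 + 2 = 26 overall.
Running totals: Ebm ends at 4, Dbm7 ends at 6, Abm ends at 11, F#7 ends at 12, Gsus4 ends at 15, Bbdim ends at 17, Dbmaj7 ends at 20, Db6 ends at 23, Db ends at 25, Dbsus4 ends at 30.
Beat 26 falls within Dbsus4.

Dbsus4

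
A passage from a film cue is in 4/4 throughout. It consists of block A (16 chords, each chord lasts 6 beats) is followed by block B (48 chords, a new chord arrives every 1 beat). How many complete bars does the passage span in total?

A: 16 × 6 = 96 beats = 24 bars.
B: 48 × 1 = 48 beats = 12 bars.
Total: 24 + 12 = 36 bars.

36 bars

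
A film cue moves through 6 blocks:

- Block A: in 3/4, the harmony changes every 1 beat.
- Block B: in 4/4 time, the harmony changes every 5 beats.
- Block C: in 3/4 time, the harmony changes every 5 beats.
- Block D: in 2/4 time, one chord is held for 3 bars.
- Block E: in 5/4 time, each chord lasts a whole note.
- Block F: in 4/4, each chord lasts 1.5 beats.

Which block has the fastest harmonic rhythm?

A: each chord is 1 beat in 3/4, so 3 per bar.
B: each chord is 5 beats in 4/4, so 0.8 per bar.
C: each chord is 5 beats in 3/4, so 0.6 per bar.
D: each chord is 6 beats in 2/4, so 1/3 per bar.
E: each chord is 4 beats in 5/4, so 1.25 per bar.
F: each chord is 1.5 beats in 4/4, so 8/3 per bar.
Fastest is A at 3 chords/bar.

Block A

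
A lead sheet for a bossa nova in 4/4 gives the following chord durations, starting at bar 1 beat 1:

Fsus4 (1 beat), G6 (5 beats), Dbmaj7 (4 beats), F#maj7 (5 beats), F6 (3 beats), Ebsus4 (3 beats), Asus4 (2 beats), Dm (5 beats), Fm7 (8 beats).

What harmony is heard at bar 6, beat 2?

Asus4

Beat 2 of bar 6 is beat (6−1)×4 + 2 = 22 overall.
Running totals: Fsus4 ends at 1, G6 ends at 6, Dbmaj7 ends at 10, F#maj7 ends at 15, F6 ends at 18, Ebsus4 ends at 21, Asus4 ends at 23.
Beat 22 falls within Asus4.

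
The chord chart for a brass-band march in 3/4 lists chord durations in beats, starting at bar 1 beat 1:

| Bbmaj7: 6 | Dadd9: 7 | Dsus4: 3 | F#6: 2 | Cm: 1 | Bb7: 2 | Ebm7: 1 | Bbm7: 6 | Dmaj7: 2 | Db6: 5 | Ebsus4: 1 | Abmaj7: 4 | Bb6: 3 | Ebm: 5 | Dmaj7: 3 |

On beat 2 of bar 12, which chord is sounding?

Beat 2 of bar 12 is beat (12−1)×3 + 2 = 35 overall.
Running totals: Bbmaj7 ends at 6, Dadd9 ends at 13, Dsus4 ends at 16, F#6 ends at 18, Cm ends at 19, Bb7 ends at 21, Ebm7 ends at 22, Bbm7 ends at 28, Dmaj7 ends at 30, Db6 ends at 35.
Beat 35 falls within Db6.

Db6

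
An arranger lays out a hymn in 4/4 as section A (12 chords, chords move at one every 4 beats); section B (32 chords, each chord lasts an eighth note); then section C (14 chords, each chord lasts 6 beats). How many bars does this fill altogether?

37 bars

A: 12 × 4 = 48 beats = 12 bars.
B: 32 × 0.5 = 16 beats = 4 bars.
C: 14 × 6 = 84 beats = 21 bars.
Total: 12 + 4 + 21 = 37 bars.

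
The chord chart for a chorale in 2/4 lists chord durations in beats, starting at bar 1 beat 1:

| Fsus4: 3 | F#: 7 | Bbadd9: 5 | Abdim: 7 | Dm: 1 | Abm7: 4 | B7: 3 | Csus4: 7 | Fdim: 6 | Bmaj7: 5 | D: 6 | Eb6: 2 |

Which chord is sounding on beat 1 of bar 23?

Bmaj7

Beat 1 of bar 23 is beat (23−1)×2 + 1 = 45 overall.
Running totals: Fsus4 ends at 3, F# ends at 10, Bbadd9 ends at 15, Abdim ends at 22, Dm ends at 23, Abm7 ends at 27, B7 ends at 30, Csus4 ends at 37, Fdim ends at 43, Bmaj7 ends at 48.
Beat 45 falls within Bmaj7.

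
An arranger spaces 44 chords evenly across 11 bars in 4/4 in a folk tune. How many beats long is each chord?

1 beat

11 bars × 4 beats/bar = 44 beats total.
44 beats ÷ 44 chords = 1 beats per chord.
(That is a quarter note.)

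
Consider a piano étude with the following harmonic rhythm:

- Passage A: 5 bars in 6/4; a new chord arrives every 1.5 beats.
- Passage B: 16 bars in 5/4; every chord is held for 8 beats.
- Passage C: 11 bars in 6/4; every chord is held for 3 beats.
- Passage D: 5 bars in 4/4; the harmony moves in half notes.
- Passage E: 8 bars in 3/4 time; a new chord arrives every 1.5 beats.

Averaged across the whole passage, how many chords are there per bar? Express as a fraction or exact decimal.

A: 5 × 6 = 30 beats ÷ 1.5 = 20 chords.
B: 16 × 5 = 80 beats ÷ 8 = 10 chords.
C: 11 × 6 = 66 beats ÷ 3 = 22 chords.
D: 5 × 4 = 20 beats ÷ 2 = 10 chords.
E: 8 × 3 = 24 beats ÷ 1.5 = 16 chords.
Overall: 78 chords over 45 bars → 78/45 = 26/15 chords per bar.

26/15 chords per bar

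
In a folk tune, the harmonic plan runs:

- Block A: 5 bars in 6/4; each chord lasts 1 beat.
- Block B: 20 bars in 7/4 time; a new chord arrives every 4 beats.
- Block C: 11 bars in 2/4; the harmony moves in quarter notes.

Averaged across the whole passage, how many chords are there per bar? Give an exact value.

A: 5 bars of 6 beats is 30 beats; at 1 beat each that's 30 chords.
B: 20 bars of 7 beats is 140 beats; at 4 beats each that's 35 chords.
C: 11 bars of 2 beats is 22 beats; at 1 beat each that's 22 chords.
Overall: 87 chords over 36 bars → 87/36 = 29/12 chords per bar.

29/12 chords per bar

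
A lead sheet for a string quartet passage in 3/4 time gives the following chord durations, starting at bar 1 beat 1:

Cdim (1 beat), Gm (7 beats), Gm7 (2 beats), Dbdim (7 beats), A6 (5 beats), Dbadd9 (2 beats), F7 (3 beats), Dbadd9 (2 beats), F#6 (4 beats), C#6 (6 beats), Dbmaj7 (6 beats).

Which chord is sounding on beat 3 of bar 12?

C#6

Beat 3 of bar 12 is beat (12−1)×3 + 3 = 36 overall.
Running totals: Cdim ends at 1, Gm ends at 8, Gm7 ends at 10, Dbdim ends at 17, A6 ends at 22, Dbadd9 ends at 24, F7 ends at 27, Dbadd9 ends at 29, F#6 ends at 33, C#6 ends at 39.
Beat 36 falls within C#6.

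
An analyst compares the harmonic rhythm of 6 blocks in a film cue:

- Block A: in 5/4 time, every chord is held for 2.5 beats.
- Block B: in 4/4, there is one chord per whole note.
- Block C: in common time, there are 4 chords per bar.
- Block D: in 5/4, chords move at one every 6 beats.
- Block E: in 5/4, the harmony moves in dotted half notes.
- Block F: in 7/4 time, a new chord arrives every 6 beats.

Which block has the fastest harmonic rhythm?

A: 5/2.5 = 2 chords/bar.
B: 4/4 = 1 chord/bar.
C: 4/1 = 4 chords/bar.
D: 5/6 = 5/6 chords/bar.
E: 5/3 = 5/3 chords/bar.
F: 7/6 = 7/6 chords/bar.
Fastest is C at 4 chords/bar.

Block C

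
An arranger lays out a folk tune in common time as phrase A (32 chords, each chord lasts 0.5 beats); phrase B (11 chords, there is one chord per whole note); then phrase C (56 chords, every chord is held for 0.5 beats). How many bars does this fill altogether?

A: 32 × 0.5 = 16 beats = 4 bars.
B: 11 × 4 = 44 beats = 11 bars.
C: 56 × 0.5 = 28 beats = 7 bars.
Total: 4 + 11 + 7 = 22 bars.

22 bars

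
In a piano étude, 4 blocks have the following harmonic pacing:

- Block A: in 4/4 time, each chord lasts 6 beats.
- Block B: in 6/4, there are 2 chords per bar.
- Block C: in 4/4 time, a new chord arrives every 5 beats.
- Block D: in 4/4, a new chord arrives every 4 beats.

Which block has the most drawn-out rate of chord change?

Block A

A: each chord is 6 beats in 4/4, so 2/3 per bar.
B: each chord is 3 beats in 6/4, so 2 per bar.
C: each chord is 5 beats in 4/4, so 0.8 per bar.
D: each chord is 4 beats in 4/4, so 1 per bar.
Slowest is A at 2/3 chords/bar.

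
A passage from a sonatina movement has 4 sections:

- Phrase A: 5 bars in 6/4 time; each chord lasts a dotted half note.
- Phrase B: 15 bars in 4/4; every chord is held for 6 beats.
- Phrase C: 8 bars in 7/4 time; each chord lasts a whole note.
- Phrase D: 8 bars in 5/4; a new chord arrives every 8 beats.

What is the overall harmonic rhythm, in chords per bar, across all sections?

A: 5 bars of 6 beats is 30 beats; at 3 beats each that's 10 chords.
B: 15 bars of 4 beats is 60 beats; at 6 beats each that's 10 chords.
C: 8 bars of 7 beats is 56 beats; at 4 beats each that's 14 chords.
D: 8 bars of 5 beats is 40 beats; at 8 beats each that's 5 chords.
Overall: 39 chords over 36 bars → 39/36 = 13/12 chords per bar.

13/12 chords per bar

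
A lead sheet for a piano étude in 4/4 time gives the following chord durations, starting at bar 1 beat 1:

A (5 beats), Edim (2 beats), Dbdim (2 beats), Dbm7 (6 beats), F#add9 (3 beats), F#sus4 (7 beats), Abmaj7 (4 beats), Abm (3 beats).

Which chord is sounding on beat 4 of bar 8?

Beat 4 of bar 8 is beat (8−1)×4 + 4 = 32 overall.
Running totals: A ends at 5, Edim ends at 7, Dbdim ends at 9, Dbm7 ends at 15, F#add9 ends at 18, F#sus4 ends at 25, Abmaj7 ends at 29, Abm ends at 32.
Beat 32 falls within Abm.

Abm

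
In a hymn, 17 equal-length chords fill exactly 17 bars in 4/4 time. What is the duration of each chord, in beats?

4 beats

17 bars × 4 beats/bar = 68 beats total.
68 beats ÷ 17 chords = 4 beats per chord.
(That is a whole note.)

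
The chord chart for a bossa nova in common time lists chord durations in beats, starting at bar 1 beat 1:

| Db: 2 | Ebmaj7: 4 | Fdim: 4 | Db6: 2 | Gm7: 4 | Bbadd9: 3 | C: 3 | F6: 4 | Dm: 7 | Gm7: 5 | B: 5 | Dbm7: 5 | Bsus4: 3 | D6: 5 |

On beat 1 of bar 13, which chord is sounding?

Beat 1 of bar 13 is beat (13−1)×4 + 1 = 49 overall.
Running totals: Db ends at 2, Ebmaj7 ends at 6, Fdim ends at 10, Db6 ends at 12, Gm7 ends at 16, Bbadd9 ends at 19, C ends at 22, F6 ends at 26, Dm ends at 33, Gm7 ends at 38, B ends at 43, Dbm7 ends at 48, Bsus4 ends at 51.
Beat 49 falls within Bsus4.

Bsus4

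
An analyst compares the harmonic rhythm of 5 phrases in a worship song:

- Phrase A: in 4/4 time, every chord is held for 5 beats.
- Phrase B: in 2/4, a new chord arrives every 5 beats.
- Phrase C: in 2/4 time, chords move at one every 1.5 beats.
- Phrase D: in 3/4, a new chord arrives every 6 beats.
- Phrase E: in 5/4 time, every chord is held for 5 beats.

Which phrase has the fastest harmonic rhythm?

Phrase C

A: 4 beats/bar ÷ 5 beats/chord = 0.8 chords/bar.
B: 2 beats/bar ÷ 5 beats/chord = 0.4 chords/bar.
C: 2 beats/bar ÷ 1.5 beats/chord = 4/3 chords/bar.
D: 3 beats/bar ÷ 6 beats/chord = 0.5 chords/bar.
E: 5 beats/bar ÷ 5 beats/chord = 1 chord/bar.
Fastest is C at 4/3 chords/bar.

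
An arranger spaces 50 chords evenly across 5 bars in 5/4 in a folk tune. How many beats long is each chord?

0.5 beats

5 bars × 5 beats/bar = 25 beats total.
25 beats ÷ 50 chords = 0.5 beats per chord.
(That is an eighth note.)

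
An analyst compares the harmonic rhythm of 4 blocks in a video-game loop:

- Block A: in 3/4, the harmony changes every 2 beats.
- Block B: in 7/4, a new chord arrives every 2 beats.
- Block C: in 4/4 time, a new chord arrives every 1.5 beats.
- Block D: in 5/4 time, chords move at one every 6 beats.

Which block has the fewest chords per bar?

A: 3/2 = 1.5 chords/bar.
B: 7/2 = 3.5 chords/bar.
C: 4/1.5 = 8/3 chords/bar.
D: 5/6 = 5/6 chords/bar.
Slowest is D at 5/6 chords/bar.

Block D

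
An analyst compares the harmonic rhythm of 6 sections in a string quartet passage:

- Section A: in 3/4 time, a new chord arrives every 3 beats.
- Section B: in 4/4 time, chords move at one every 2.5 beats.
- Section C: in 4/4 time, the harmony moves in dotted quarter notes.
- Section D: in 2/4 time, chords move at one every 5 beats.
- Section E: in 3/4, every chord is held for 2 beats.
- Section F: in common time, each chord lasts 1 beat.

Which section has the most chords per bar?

A: 3 beats/bar ÷ 3 beats/chord = 1 chord/bar.
B: 4 beats/bar ÷ 2.5 beats/chord = 1.6 chords/bar.
C: 4 beats/bar ÷ 1.5 beats/chord = 8/3 chords/bar.
D: 2 beats/bar ÷ 5 beats/chord = 0.4 chords/bar.
E: 3 beats/bar ÷ 2 beats/chord = 1.5 chords/bar.
F: 4 beats/bar ÷ 1 beat/chord = 4 chords/bar.
Fastest is F at 4 chords/bar.

Section F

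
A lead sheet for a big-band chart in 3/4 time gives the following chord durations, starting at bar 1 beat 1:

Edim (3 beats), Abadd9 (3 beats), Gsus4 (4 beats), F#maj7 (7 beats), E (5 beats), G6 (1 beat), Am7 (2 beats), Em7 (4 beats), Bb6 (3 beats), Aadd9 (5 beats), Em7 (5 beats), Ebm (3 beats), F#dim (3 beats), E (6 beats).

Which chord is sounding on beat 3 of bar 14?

Beat 3 of bar 14 is beat (14−1)×3 + 3 = 42 overall.
Running totals: Edim ends at 3, Abadd9 ends at 6, Gsus4 ends at 10, F#maj7 ends at 17, E ends at 22, G6 ends at 23, Am7 ends at 25, Em7 ends at 29, Bb6 ends at 32, Aadd9 ends at 37, Em7 ends at 42.
Beat 42 falls within Em7.

Em7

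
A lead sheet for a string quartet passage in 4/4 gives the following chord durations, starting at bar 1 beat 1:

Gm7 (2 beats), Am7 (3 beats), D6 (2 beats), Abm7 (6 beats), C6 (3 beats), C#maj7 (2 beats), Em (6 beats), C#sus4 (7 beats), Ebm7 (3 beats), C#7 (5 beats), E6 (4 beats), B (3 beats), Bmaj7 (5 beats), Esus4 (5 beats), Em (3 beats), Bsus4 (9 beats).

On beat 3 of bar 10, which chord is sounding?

C#7

Beat 3 of bar 10 is beat (10−1)×4 + 3 = 39 overall.
Running totals: Gm7 ends at 2, Am7 ends at 5, D6 ends at 7, Abm7 ends at 13, C6 ends at 16, C#maj7 ends at 18, Em ends at 24, C#sus4 ends at 31, Ebm7 ends at 34, C#7 ends at 39.
Beat 39 falls within C#7.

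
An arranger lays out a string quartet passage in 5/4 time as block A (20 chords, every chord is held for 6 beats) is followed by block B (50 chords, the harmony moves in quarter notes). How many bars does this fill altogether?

A: 20 × 6 = 120 beats = 24 bars.
B: 50 × 1 = 50 beats = 10 bars.
Total: 24 + 10 = 34 bars.

34 bars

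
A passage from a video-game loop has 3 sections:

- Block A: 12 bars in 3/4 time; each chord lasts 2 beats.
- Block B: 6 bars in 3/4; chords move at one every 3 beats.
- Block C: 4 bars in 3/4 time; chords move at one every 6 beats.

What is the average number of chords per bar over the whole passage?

13/11 chords per bar

A: 12 bars of 3 beats is 36 beats; at 2 beats each that's 18 chords.
B: 6 bars of 3 beats is 18 beats; at 3 beats each that's 6 chords.
C: 4 bars of 3 beats is 12 beats; at 6 beats each that's 2 chords.
Overall: 26 chords over 22 bars → 26/22 = 13/11 chords per bar.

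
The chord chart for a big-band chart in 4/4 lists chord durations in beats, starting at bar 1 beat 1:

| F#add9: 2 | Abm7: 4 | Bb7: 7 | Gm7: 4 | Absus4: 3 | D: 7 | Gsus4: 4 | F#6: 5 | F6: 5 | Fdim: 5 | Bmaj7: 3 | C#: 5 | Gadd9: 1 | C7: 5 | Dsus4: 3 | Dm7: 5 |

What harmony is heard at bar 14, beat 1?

Beat 1 of bar 14 is beat (14−1)×4 + 1 = 53 overall.
Running totals: F#add9 ends at 2, Abm7 ends at 6, Bb7 ends at 13, Gm7 ends at 17, Absus4 ends at 20, D ends at 27, Gsus4 ends at 31, F#6 ends at 36, F6 ends at 41, Fdim ends at 46, Bmaj7 ends at 49, C# ends at 54.
Beat 53 falls within C#.

C#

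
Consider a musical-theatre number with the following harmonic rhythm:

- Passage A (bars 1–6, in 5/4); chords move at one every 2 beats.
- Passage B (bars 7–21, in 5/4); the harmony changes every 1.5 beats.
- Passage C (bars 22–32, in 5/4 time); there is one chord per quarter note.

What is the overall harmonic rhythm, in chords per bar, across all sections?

3.75 chords per bar

A: 6 × 5 = 30 beats ÷ 2 = 15 chords.
B: 15 × 5 = 75 beats ÷ 1.5 = 50 chords.
C: 11 × 5 = 55 beats ÷ 1 = 55 chords.
Overall: 120 chords over 32 bars → 120/32 = 3.75 chords per bar.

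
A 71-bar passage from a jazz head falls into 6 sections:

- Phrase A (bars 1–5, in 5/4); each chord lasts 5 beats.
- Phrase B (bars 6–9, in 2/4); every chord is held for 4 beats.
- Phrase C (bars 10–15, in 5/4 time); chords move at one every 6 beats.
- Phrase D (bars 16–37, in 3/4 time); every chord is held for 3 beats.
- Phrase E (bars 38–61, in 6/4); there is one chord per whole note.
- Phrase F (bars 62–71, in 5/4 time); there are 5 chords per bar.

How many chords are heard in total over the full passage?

A: 5·5 = 25 beats, 25/5 = 5 chords.
B: 4·2 = 8 beats, 8/4 = 2 chords.
C: 6·5 = 30 beats, 30/6 = 5 chords.
D: 22·3 = 66 beats, 66/3 = 22 chords.
E: 24·6 = 144 beats, 144/4 = 36 chords.
F: 10·5 = 50 beats, 50/1 = 50 chords.
Total: 5 + 2 + 5 + 22 + 36 + 50 = 120.

120 chords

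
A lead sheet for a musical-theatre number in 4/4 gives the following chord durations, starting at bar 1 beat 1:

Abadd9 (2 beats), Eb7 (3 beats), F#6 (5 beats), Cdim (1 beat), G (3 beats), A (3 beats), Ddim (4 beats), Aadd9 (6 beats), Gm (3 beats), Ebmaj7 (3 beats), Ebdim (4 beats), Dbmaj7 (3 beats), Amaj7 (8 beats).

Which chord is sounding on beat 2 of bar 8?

Gm

Beat 2 of bar 8 is beat (8−1)×4 + 2 = 30 overall.
Running totals: Abadd9 ends at 2, Eb7 ends at 5, F#6 ends at 10, Cdim ends at 11, G ends at 14, A ends at 17, Ddim ends at 21, Aadd9 ends at 27, Gm ends at 30.
Beat 30 falls within Gm.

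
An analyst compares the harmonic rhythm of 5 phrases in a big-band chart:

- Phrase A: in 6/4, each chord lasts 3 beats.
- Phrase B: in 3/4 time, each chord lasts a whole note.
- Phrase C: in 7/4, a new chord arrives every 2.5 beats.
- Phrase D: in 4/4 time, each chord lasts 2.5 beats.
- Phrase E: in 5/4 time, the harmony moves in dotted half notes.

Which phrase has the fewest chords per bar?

A: each chord is 3 beats in 6/4, so 2 per bar.
B: each chord is 4 beats in 3/4, so 0.75 per bar.
C: each chord is 2.5 beats in 7/4, so 2.8 per bar.
D: each chord is 2.5 beats in 4/4, so 1.6 per bar.
E: each chord is 3 beats in 5/4, so 5/3 per bar.
Slowest is B at 0.75 chords/bar.

Phrase B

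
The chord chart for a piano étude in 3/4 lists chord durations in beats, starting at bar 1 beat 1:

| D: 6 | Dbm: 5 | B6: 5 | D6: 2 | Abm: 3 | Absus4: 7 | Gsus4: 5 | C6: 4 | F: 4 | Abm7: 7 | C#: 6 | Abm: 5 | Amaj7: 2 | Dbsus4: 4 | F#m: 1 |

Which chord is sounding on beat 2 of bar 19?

Abm

Beat 2 of bar 19 is beat (19−1)×3 + 2 = 56 overall.
Running totals: D ends at 6, Dbm ends at 11, B6 ends at 16, D6 ends at 18, Abm ends at 21, Absus4 ends at 28, Gsus4 ends at 33, C6 ends at 37, F ends at 41, Abm7 ends at 48, C# ends at 54, Abm ends at 59.
Beat 56 falls within Abm.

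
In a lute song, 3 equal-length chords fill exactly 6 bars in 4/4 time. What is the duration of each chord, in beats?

6 bars × 4 beats/bar = 24 beats total.
24 beats ÷ 3 chords = 8 beats per chord.

8 beats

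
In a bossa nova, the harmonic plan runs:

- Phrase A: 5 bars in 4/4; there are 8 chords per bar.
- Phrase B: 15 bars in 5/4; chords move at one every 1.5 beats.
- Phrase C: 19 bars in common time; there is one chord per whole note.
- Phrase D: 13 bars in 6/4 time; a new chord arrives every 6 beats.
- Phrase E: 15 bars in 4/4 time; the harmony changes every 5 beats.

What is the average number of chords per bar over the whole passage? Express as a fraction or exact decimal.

A: 5 bars of 4 beats is 20 beats; at 0.5 beats each that's 40 chords.
B: 15 bars of 5 beats is 75 beats; at 1.5 beats each that's 50 chords.
C: 19 bars of 4 beats is 76 beats; at 4 beats each that's 19 chords.
D: 13 bars of 6 beats is 78 beats; at 6 beats each that's 13 chords.
E: 15 bars of 4 beats is 60 beats; at 5 beats each that's 12 chords.
Overall: 134 chords over 67 bars → 134/67 = 2 chords per bar.

2 chords per bar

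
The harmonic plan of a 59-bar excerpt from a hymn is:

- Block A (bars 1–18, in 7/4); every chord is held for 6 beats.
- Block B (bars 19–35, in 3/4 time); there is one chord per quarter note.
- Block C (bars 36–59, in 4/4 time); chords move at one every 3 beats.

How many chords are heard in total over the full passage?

A: 18·7 = 126 beats, 126/6 = 21 chords.
B: 17·3 = 51 beats, 51/1 = 51 chords.
C: 24·4 = 96 beats, 96/3 = 32 chords.
Total: 21 + 51 + 32 = 104.

104 chords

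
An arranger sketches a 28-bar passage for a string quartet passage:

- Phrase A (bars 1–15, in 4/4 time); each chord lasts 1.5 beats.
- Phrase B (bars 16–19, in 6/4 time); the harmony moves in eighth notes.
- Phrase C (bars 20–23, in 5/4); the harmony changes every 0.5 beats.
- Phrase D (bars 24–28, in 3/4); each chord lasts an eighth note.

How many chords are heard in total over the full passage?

A: 15·4 = 60 beats, 60/1.5 = 40 chords.
B: 4·6 = 24 beats, 24/0.5 = 48 chords.
C: 4·5 = 20 beats, 20/0.5 = 40 chords.
D: 5·3 = 15 beats, 15/0.5 = 30 chords.
Total: 40 + 48 + 40 + 30 = 158.

158 chords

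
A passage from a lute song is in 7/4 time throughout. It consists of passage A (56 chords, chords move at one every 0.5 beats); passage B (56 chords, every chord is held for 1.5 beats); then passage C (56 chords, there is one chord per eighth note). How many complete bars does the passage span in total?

A: 56 × 0.5 = 28 beats = 4 bars.
B: 56 × 1.5 = 84 beats = 12 bars.
C: 56 × 0.5 = 28 beats = 4 bars.
Total: 4 + 12 + 4 = 20 bars.

20 bars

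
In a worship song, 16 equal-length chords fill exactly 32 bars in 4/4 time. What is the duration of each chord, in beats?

8 beats

32 bars × 4 beats/bar = 128 beats total.
128 beats ÷ 16 chords = 8 beats per chord.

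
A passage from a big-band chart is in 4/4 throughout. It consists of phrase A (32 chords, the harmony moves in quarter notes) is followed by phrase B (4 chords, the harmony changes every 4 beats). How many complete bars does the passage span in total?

A: 32 × 1 = 32 beats = 8 bars.
B: 4 × 4 = 16 beats = 4 bars.
Total: 8 + 4 = 12 bars.

12 bars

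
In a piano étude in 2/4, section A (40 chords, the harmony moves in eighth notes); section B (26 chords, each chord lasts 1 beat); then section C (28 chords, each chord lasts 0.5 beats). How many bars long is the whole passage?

30 bars

A: 40 × 0.5 = 20 beats = 10 bars.
B: 26 × 1 = 26 beats = 13 bars.
C: 28 × 0.5 = 14 beats = 7 bars.
Total: 10 + 13 + 7 = 30 bars.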